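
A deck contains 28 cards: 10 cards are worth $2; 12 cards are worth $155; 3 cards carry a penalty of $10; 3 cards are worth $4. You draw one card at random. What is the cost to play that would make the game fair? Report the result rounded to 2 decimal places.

$66.50

E[payout] = (10/28)·2 + (12/28)·155 + (3/28)·(-10) + (3/28)·4 = 133/2
Fair fee = E[payout] = 133/2 ≈ $66.50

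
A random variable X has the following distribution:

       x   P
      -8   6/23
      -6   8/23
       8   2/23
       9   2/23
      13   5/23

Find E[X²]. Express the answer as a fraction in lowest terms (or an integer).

E[X²] = (6/23)·64 + (8/23)·36 + (2/23)·64 + (2/23)·81 + (5/23)·169
     = 1807/23

1807/23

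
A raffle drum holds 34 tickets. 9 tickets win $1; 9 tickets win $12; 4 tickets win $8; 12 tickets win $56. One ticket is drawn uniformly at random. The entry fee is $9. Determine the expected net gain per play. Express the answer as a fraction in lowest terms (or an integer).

E[payout] = (9/34)·1 + (9/34)·12 + (4/34)·8 + (12/34)·56 = 821/34
Expected profit = 821/34 − 9 = 515/34

515/34 dollars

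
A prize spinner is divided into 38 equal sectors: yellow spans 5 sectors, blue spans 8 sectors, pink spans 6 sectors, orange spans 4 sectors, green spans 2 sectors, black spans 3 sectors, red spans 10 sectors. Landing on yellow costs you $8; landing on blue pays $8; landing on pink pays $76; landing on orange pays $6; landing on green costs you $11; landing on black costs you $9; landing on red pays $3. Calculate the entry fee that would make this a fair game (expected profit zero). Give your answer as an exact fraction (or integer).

485/38 dollars

E[payout] = (5/38)·(-8) + (8/38)·8 + (6/38)·76 + (4/38)·6 + (2/38)·(-11) + (3/38)·(-9) + (10/38)·3 = 485/38
Fair fee = E[payout] = 485/38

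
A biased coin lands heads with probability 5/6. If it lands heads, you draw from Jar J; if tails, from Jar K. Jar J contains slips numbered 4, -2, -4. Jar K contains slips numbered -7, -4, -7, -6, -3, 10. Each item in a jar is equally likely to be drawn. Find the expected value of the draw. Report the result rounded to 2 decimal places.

-1.03

E[X | Jar J] = (4 − 2 − 4)/3 = -2/3
E[X | Jar K] = (-7 − 4 − 7 − 6 − 3 + 10)/6 = -17/6
E[X] = (5/6)·(-2/3) + (1/6)·(-17/6) = -37/36 ≈ -1.03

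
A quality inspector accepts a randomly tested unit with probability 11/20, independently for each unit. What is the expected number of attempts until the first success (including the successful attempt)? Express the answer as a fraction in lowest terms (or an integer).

20/11

For a geometric distribution, E[trials] = 1/p = 1/(11/20) = 20/11.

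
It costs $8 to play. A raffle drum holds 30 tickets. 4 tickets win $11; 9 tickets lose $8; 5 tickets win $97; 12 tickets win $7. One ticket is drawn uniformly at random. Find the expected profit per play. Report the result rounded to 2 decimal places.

E[payout] = (4/30)·11 + (9/30)·(-8) + (5/30)·97 + (12/30)·7 = 541/30
Expected profit = 541/30 − 8 = 301/30 ≈ $10.03

$10.03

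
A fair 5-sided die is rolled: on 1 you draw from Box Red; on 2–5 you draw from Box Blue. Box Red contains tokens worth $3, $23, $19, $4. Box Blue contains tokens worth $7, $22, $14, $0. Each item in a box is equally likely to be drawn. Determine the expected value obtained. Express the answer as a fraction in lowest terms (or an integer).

221/20 dollars

E[X | Box Red] = (3 + 23 + 19 + 4)/4 = 49/4
E[X | Box Blue] = (7 + 22 + 14 + 0)/4 = 43/4
E[X] = (1/5)·49/4 + (4/5)·43/4 = 221/20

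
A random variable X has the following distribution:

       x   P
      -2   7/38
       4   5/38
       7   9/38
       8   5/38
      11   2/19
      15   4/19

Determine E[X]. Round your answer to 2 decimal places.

E[X] = (7/38)·(-2) + (5/38)·4 + (9/38)·7 + (5/38)·8 + (2/19)·11 + (4/19)·15
     = 273/38 ≈ 7.18

7.18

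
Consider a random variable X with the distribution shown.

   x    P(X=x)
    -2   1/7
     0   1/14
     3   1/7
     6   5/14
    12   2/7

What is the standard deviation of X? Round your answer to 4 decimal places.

E[X] = 40/7, E[X²] = 391/7
Var(X) = E[X²] − (E[X])² = 391/7 − 1600/49 = 1137/49
SD(X) = √(1137/49) ≈ 4.8171

4.8171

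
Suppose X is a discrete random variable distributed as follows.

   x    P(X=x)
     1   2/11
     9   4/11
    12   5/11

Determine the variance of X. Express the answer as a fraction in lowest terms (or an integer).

1902/121

E[X] = (2/11)·1 + (4/11)·9 + (5/11)·12 = 98/11
E[X²] = (2/11)·1 + (4/11)·81 + (5/11)·144 = 1046/11
Var(X) = 1046/11 − (98/11)² = 1902/121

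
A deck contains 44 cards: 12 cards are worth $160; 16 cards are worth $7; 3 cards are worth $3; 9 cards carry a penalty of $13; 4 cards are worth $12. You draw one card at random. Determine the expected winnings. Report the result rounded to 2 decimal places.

E[payout] = (12/44)·160 + (16/44)·7 + (3/44)·3 + (9/44)·(-13) + (4/44)·12 = 493/11
≈ $44.82

$44.82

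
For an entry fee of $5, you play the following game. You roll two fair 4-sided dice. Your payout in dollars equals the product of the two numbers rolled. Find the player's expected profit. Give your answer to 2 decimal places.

Distribution of the product of the two numbers rolled: 1 w.p. 1/16, 2 w.p. 1/8, 3 w.p. 1/8, 4 w.p. 3/16, 6 w.p. 1/8, 8 w.p. 1/8, …
E[payout] = (1/16)·1 + (1/8)·2 + (1/8)·3 + (3/16)·4 + (1/8)·6 + (1/8)·8 + (1/16)·9 + (1/8)·12 + (1/16)·16 = 25/4
Expected profit = 25/4 − 5 = 5/4 ≈ $1.25

$1.25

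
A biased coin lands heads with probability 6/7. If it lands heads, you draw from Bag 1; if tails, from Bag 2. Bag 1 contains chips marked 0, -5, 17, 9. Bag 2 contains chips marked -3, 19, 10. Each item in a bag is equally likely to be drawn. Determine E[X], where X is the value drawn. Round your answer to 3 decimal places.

5.738

E[X | Bag 1] = (0 − 5 + 17 + 9)/4 = 21/4
E[X | Bag 2] = (-3 + 19 + 10)/3 = 26/3
E[X] = (6/7)·21/4 + (1/7)·26/3 = 241/42 ≈ 5.738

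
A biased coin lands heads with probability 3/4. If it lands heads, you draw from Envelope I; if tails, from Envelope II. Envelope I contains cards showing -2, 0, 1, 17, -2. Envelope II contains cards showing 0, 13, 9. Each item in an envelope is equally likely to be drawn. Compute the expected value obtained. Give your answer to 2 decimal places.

E[X | Envelope I] = (-2 + 0 + 1 + 17 − 2)/5 = 14/5
E[X | Envelope II] = (0 + 13 + 9)/3 = 22/3
E[X] = (3/4)·14/5 + (1/4)·22/3 = 59/15 ≈ 3.93

3.93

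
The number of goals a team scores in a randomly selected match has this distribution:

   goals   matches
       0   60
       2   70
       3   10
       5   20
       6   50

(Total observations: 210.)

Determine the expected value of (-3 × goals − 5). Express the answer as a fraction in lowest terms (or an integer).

Total = 210, so P(goals=0) = 60/210, etc.
E[-3x-5] = (2/7)·(-5) + (1/3)·(-11) + (1/21)·(-14) + (2/21)·(-20) + (5/21)·(-23)
     = -92/7

-92/7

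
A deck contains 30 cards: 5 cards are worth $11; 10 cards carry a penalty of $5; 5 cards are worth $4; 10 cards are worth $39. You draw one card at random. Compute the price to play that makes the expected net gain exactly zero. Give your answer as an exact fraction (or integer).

83/6 dollars

E[payout] = (5/30)·11 + (10/30)·(-5) + (5/30)·4 + (10/30)·39 = 83/6
Fair fee = E[payout] = 83/6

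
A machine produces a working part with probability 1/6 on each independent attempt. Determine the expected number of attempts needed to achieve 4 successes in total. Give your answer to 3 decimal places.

24.000

By linearity (sum of 4 independent geometric waits), E[trials] = 4/p = 4/(1/6) = 24.
≈ 24.000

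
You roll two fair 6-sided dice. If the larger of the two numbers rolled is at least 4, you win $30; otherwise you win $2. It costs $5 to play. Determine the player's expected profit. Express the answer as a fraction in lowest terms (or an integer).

E[payout] = (1/4)·2 + (3/4)·30 = 23
Expected profit = 23 − 5 = 18

$18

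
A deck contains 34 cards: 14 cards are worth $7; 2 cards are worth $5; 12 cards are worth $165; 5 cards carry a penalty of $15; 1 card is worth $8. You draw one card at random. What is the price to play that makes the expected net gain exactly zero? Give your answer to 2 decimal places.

E[payout] = (14/34)·7 + (2/34)·5 + (12/34)·165 + (5/34)·(-15) + (1/34)·8 = 2021/34
Fair fee = E[payout] = 2021/34 ≈ $59.44

$59.44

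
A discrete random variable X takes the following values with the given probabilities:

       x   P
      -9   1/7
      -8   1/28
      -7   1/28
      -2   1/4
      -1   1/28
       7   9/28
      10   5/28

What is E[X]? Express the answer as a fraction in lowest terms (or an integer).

E[X] = (1/7)·(-9) + (1/28)·(-8) + (1/28)·(-7) + (1/4)·(-2) + (1/28)·(-1) + (9/28)·7 + (5/28)·10
     = 47/28

47/28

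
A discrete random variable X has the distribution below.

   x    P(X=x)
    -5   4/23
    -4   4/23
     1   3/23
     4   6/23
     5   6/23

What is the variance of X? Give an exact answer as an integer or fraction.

9058/529

E[X] = (4/23)·(-5) + (4/23)·(-4) + (3/23)·1 + (6/23)·4 + (6/23)·5 = 21/23
E[X²] = (4/23)·25 + (4/23)·16 + (3/23)·1 + (6/23)·16 + (6/23)·25 = 413/23
Var(X) = 413/23 − (21/23)² = 9058/529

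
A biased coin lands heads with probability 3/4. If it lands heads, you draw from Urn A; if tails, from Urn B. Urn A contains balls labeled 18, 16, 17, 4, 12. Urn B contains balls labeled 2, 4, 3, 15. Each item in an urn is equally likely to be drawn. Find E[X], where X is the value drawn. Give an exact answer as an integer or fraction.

E[X | Urn A] = (18 + 16 + 17 + 4 + 12)/5 = 67/5
E[X | Urn B] = (2 + 4 + 3 + 15)/4 = 6
E[X] = (3/4)·67/5 + (1/4)·6 = 231/20

231/20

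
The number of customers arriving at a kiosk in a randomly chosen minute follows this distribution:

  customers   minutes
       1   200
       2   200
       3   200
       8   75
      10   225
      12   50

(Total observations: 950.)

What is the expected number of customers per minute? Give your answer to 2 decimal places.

4.89

Total = 950, so P(customers=1) = 200/950, etc.
E[X] = (4/19)·1 + (4/19)·2 + (4/19)·3 + (3/38)·8 + (9/38)·10 + (1/19)·12
     = 93/19 ≈ 4.89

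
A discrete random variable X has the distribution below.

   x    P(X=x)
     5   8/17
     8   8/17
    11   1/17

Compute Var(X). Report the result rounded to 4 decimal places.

E[X] = (8/17)·5 + (8/17)·8 + (1/17)·11 = 115/17
E[X²] = (8/17)·25 + (8/17)·64 + (1/17)·121 = 49
Var(X) = 49 − (115/17)² = 936/289 ≈ 3.2388

3.2388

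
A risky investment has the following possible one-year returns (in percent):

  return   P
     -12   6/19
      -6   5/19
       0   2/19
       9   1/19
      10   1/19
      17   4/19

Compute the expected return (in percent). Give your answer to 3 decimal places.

E[X] = (6/19)·(-12) + (5/19)·(-6) + (2/19)·0 + (1/19)·9 + (1/19)·10 + (4/19)·17
     = -15/19 ≈ -0.789

-0.789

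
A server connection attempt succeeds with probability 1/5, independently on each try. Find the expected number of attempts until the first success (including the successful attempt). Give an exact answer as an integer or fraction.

5

For a geometric distribution, E[trials] = 1/p = 1/(1/5) = 5.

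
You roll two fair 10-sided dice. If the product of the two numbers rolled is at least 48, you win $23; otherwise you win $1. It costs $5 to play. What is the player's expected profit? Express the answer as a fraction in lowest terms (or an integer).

E[payout] = (19/25)·1 + (6/25)·23 = 157/25
Expected profit = 157/25 − 5 = 32/25

32/25 dollars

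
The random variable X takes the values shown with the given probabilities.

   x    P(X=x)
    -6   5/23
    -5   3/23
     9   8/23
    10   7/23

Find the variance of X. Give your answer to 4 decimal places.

E[X] = (5/23)·(-6) + (3/23)·(-5) + (8/23)·9 + (7/23)·10 = 97/23
E[X²] = (5/23)·36 + (3/23)·25 + (8/23)·81 + (7/23)·100 = 1603/23
Var(X) = 1603/23 − (97/23)² = 27460/529 ≈ 51.9093

51.9093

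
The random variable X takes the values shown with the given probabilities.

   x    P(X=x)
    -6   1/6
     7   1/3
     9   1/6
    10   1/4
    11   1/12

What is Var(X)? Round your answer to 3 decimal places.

E[X] = (1/6)·(-6) + (1/3)·7 + (1/6)·9 + (1/4)·10 + (1/12)·11 = 25/4
E[X²] = (1/6)·36 + (1/3)·49 + (1/6)·81 + (1/4)·100 + (1/12)·121 = 851/12
Var(X) = 851/12 − (25/4)² = 1529/48 ≈ 31.854

31.854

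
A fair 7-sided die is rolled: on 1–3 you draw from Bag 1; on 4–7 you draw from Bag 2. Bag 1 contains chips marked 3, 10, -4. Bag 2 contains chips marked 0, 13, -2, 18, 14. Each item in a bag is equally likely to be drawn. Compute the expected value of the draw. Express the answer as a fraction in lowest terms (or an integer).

E[X | Bag 1] = (3 + 10 − 4)/3 = 3
E[X | Bag 2] = (0 + 13 − 2 + 18 + 14)/5 = 43/5
E[X] = (3/7)·3 + (4/7)·43/5 = 31/5

31/5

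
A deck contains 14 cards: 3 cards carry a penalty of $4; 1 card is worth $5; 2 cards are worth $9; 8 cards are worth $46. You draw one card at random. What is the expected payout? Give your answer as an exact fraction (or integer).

E[payout] = (3/14)·(-4) + (1/14)·5 + (2/14)·9 + (8/14)·46 = 379/14

379/14 dollars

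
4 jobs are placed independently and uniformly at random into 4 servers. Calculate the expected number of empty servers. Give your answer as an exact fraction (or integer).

81/64

Let Xⱼ=1 if server j is empty. P(Xⱼ=1) = ((4-1)/4)^4 = 81/256.
By linearity, E[#empty] = 4·81/256 = 81/64.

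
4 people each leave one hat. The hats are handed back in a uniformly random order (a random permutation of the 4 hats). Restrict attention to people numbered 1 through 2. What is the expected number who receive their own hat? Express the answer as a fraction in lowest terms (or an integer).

1/2

Let Xᵢ = 1 if person i gets their own hat. For each i, P(Xᵢ=1) = 1/4.
By linearity of expectation, E[X₁+…+X_2] = 2·(1/4) = 1/2.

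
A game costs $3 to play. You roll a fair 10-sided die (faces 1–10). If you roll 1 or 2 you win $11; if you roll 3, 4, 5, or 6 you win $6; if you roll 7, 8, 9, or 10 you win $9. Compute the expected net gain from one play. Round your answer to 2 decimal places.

E[payout] = (2/5)·6 + (2/5)·9 + (1/5)·11 = 41/5
Expected profit = 41/5 − 3 = 26/5 ≈ $5.20

$5.20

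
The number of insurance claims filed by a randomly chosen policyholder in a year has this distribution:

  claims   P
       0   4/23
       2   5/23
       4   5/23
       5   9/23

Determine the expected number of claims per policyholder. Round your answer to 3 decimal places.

3.261

E[X] = (4/23)·0 + (5/23)·2 + (5/23)·4 + (9/23)·5
     = 75/23 ≈ 3.261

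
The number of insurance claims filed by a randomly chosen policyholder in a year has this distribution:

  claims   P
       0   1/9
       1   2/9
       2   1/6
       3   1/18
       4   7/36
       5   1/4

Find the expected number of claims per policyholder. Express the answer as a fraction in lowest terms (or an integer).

E[X] = (1/9)·0 + (2/9)·1 + (1/6)·2 + (1/18)·3 + (7/36)·4 + (1/4)·5
     = 11/4

11/4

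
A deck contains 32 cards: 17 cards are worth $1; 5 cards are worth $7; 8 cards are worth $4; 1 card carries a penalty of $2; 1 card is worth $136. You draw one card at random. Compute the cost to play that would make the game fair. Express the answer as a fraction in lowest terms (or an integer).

109/16 dollars

E[payout] = (17/32)·1 + (5/32)·7 + (8/32)·4 + (1/32)·(-2) + (1/32)·136 = 109/16
Fair fee = E[payout] = 109/16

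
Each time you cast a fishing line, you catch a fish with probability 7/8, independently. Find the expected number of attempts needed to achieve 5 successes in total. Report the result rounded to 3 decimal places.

By linearity (sum of 5 independent geometric waits), E[trials] = 5/p = 5/(7/8) = 40/7.
≈ 5.714

5.714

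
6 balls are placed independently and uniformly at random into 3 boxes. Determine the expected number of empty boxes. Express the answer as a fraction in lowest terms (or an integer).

Let Xⱼ=1 if box j is empty. P(Xⱼ=1) = ((3-1)/3)^6 = 64/729.
By linearity, E[#empty] = 3·64/729 = 64/243.

64/243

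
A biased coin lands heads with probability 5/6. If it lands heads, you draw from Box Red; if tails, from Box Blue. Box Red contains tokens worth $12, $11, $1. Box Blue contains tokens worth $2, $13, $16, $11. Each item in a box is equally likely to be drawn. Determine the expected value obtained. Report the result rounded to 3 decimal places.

E[X | Box Red] = (12 + 11 + 1)/3 = 8
E[X | Box Blue] = (2 + 13 + 16 + 11)/4 = 21/2
E[X] = (5/6)·8 + (1/6)·21/2 = 101/12 ≈ 8.417

$8.417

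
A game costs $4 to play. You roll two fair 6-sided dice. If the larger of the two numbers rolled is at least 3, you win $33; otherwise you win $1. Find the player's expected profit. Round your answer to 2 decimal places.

E[payout] = (1/9)·1 + (8/9)·33 = 265/9
Expected profit = 265/9 − 4 = 229/9 ≈ $25.44

$25.44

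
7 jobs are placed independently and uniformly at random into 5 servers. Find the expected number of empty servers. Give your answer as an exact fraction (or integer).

16384/15625

Let Xⱼ=1 if server j is empty. P(Xⱼ=1) = ((5-1)/5)^7 = 16384/78125.
By linearity, E[#empty] = 5·16384/78125 = 16384/15625.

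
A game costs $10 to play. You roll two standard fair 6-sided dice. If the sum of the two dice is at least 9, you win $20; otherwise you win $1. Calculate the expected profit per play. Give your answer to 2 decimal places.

-$3.72

E[payout] = (13/18)·1 + (5/18)·20 = 113/18
Expected profit = 113/18 − 10 = -67/18 ≈ -$3.72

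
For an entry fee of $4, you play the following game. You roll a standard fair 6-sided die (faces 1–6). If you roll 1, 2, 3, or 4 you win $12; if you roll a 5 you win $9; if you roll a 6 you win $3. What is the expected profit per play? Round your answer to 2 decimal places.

E[payout] = (1/6)·3 + (1/6)·9 + (2/3)·12 = 10
Expected profit = 10 − 4 = 6 ≈ $6.00

$6.00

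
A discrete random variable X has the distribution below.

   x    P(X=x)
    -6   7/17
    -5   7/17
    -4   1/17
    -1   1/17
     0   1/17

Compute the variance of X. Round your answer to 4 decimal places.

2.8512

E[X] = (7/17)·(-6) + (7/17)·(-5) + (1/17)·(-4) + (1/17)·(-1) + (1/17)·0 = -82/17
E[X²] = (7/17)·36 + (7/17)·25 + (1/17)·16 + (1/17)·1 + (1/17)·0 = 444/17
Var(X) = 444/17 − (-82/17)² = 824/289 ≈ 2.8512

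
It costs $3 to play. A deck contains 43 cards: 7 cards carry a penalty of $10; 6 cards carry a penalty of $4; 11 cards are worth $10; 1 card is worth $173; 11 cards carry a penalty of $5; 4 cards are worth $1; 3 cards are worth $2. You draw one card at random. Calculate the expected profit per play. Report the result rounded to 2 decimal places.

E[payout] = (7/43)·(-10) + (6/43)·(-4) + (11/43)·10 + (1/43)·173 + (11/43)·(-5) + (4/43)·1 + (3/43)·2 = 144/43
Expected profit = 144/43 − 3 = 15/43 ≈ $0.35

$0.35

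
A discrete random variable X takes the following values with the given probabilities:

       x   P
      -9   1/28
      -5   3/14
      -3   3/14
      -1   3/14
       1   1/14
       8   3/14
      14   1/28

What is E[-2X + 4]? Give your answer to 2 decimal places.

3.93

E[-2x+4] = (1/28)·22 + (3/14)·14 + (3/14)·10 + (3/14)·6 + (1/14)·2 + (3/14)·(-12) + (1/28)·(-24)
     = 55/14 ≈ 3.93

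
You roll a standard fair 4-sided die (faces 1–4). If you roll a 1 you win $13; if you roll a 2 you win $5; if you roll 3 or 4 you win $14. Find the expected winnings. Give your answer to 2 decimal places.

$11.50

E[payout] = (1/4)·5 + (1/4)·13 + (1/2)·14 = 23/2
≈ $11.50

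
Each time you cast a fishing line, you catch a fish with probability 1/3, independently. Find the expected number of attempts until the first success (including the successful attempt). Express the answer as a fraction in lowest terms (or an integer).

For a geometric distribution, E[trials] = 1/p = 1/(1/3) = 3.

3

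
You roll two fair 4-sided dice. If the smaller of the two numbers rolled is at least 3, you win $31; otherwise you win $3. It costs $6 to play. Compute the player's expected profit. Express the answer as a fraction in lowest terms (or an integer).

$4

E[payout] = (3/4)·3 + (1/4)·31 = 10
Expected profit = 10 − 6 = 4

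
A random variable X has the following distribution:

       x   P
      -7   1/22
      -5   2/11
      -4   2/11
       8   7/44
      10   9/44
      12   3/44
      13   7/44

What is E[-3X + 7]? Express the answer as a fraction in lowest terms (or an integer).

-23/4

E[-3x+7] = (1/22)·28 + (2/11)·22 + (2/11)·19 + (7/44)·(-17) + (9/44)·(-23) + (3/44)·(-29) + (7/44)·(-32)
     = -23/4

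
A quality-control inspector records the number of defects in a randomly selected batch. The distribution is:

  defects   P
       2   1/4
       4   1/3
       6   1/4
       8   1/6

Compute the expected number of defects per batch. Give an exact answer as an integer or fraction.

E[X] = (1/4)·2 + (1/3)·4 + (1/4)·6 + (1/6)·8
     = 14/3

14/3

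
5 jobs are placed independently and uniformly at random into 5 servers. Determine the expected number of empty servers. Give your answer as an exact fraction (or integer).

Let Xⱼ=1 if server j is empty. P(Xⱼ=1) = ((5-1)/5)^5 = 1024/3125.
By linearity, E[#empty] = 5·1024/3125 = 1024/625.

1024/625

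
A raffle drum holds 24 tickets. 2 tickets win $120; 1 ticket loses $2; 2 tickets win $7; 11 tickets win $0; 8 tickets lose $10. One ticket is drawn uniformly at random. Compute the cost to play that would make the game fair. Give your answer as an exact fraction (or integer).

43/6 dollars

E[payout] = (2/24)·120 + (1/24)·(-2) + (2/24)·7 + (11/24)·0 + (8/24)·(-10) = 43/6
Fair fee = E[payout] = 43/6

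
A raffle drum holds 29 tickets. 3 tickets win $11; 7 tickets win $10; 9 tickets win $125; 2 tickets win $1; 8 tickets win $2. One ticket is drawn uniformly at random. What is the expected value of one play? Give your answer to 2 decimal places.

$42.97

E[payout] = (3/29)·11 + (7/29)·10 + (9/29)·125 + (2/29)·1 + (8/29)·2 = 1246/29
≈ $42.97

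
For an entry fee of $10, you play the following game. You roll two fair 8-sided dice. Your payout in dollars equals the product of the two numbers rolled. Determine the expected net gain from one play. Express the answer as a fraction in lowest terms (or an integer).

41/4 dollars

Distribution of the product of the two numbers rolled: 1 w.p. 1/64, 2 w.p. 1/32, 3 w.p. 1/32, 4 w.p. 3/64, 5 w.p. 1/32, 6 w.p. 1/16, …
E[payout] = (1/64)·1 + (1/32)·2 + (1/32)·3 + (3/64)·4 + (1/32)·5 + (1/16)·6 + (1/32)·7 + (1/16)·8 + (1/64)·9 + (1/32)·10 + (1/16)·12 + (1/32)·14 + (1/32)·15 + (3/64)·16 + (1/32)·18 + (1/32)·20 + (1/32)·21 + (1/16)·24 + (1/64)·25 + (1/32)·28 + (1/32)·30 + (1/32)·32 + (1/32)·35 + (1/64)·36 + (1/32)·40 + (1/32)·42 + (1/32)·48 + (1/64)·49 + (1/32)·56 + (1/64)·64 = 81/4
Expected profit = 81/4 − 10 = 41/4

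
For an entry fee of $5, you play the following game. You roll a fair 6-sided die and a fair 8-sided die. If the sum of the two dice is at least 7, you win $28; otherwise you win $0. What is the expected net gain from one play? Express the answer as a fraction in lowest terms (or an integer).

57/4 dollars

E[payout] = (5/16)·0 + (11/16)·28 = 77/4
Expected profit = 77/4 − 5 = 57/4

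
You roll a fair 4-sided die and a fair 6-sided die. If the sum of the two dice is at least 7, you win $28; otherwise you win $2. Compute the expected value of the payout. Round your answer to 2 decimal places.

E[payout] = (7/12)·2 + (5/12)·28 = 77/6
≈ $12.83

$12.83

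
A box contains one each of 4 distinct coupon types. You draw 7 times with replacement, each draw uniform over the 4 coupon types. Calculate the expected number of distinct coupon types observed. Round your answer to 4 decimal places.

Let Xⱼ=1 if type j appears at least once. P(Xⱼ=1) = 1 − ((4−1)/4)^7 = 14197/16384.
E[#distinct] = 4·14197/16384 = 14197/4096.
≈ 3.4661

3.4661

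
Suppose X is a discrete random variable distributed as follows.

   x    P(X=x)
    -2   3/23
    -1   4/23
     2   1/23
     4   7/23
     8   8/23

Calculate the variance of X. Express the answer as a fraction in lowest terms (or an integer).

E[X] = (3/23)·(-2) + (4/23)·(-1) + (1/23)·2 + (7/23)·4 + (8/23)·8 = 84/23
E[X²] = (3/23)·4 + (4/23)·1 + (1/23)·4 + (7/23)·16 + (8/23)·64 = 28
Var(X) = 28 − (84/23)² = 7756/529

7756/529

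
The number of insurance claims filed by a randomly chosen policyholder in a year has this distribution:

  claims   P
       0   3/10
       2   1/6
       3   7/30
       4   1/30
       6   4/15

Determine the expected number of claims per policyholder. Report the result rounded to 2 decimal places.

E[X] = (3/10)·0 + (1/6)·2 + (7/30)·3 + (1/30)·4 + (4/15)·6
     = 83/30 ≈ 2.77

2.77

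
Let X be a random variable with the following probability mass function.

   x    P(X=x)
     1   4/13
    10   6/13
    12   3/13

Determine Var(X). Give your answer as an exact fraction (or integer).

E[X] = (4/13)·1 + (6/13)·10 + (3/13)·12 = 100/13
E[X²] = (4/13)·1 + (6/13)·100 + (3/13)·144 = 1036/13
Var(X) = 1036/13 − (100/13)² = 3468/169

3468/169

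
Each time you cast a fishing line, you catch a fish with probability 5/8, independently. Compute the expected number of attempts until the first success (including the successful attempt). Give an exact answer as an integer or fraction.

For a geometric distribution, E[trials] = 1/p = 1/(5/8) = 8/5.

8/5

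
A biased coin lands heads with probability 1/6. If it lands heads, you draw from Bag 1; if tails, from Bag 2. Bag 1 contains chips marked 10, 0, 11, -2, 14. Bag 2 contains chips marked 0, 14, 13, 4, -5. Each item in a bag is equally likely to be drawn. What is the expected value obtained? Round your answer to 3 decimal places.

5.433

E[X | Bag 1] = (10 + 0 + 11 − 2 + 14)/5 = 33/5
E[X | Bag 2] = (0 + 14 + 13 + 4 − 5)/5 = 26/5
E[X] = (1/6)·33/5 + (5/6)·26/5 = 163/30 ≈ 5.433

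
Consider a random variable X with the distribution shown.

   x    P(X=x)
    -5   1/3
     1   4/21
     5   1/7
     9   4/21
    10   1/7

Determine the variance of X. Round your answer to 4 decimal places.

36.1406

E[X] = (1/3)·(-5) + (4/21)·1 + (1/7)·5 + (4/21)·9 + (1/7)·10 = 50/21
E[X²] = (1/3)·25 + (4/21)·1 + (1/7)·25 + (4/21)·81 + (1/7)·100 = 878/21
Var(X) = 878/21 − (50/21)² = 15938/441 ≈ 36.1406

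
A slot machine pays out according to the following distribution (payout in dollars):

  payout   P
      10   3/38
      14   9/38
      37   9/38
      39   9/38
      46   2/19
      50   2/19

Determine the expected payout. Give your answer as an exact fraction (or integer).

E[X] = (3/38)·10 + (9/38)·14 + (9/38)·37 + (9/38)·39 + (2/19)·46 + (2/19)·50
     = 612/19

612/19 dollars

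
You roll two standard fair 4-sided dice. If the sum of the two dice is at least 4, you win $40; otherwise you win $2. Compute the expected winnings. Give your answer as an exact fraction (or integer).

E[payout] = (3/16)·2 + (13/16)·40 = 263/8

263/8 dollars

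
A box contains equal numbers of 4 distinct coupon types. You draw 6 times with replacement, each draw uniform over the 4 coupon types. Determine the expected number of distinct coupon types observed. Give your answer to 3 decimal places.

3.288

Let Xⱼ=1 if type j appears at least once. P(Xⱼ=1) = 1 − ((4−1)/4)^6 = 3367/4096.
E[#distinct] = 4·3367/4096 = 3367/1024.
≈ 3.288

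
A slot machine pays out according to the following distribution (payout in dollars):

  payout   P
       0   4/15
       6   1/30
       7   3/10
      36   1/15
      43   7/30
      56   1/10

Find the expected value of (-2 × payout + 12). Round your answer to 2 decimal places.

E[-2x+12] = (4/15)·12 + (1/30)·0 + (3/10)·(-2) + (1/15)·(-60) + (7/30)·(-74) + (1/10)·(-100)
     = -86/3 ≈ -28.67

-28.67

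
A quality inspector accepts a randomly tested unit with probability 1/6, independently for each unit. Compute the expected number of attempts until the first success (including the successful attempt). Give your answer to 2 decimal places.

6.00

For a geometric distribution, E[trials] = 1/p = 1/(1/6) = 6.
≈ 6.00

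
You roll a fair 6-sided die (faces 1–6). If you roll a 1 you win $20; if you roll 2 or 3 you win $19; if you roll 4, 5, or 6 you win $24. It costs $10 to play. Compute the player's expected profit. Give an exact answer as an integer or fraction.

35/3 dollars

E[payout] = (1/3)·19 + (1/6)·20 + (1/2)·24 = 65/3
Expected profit = 65/3 − 10 = 35/3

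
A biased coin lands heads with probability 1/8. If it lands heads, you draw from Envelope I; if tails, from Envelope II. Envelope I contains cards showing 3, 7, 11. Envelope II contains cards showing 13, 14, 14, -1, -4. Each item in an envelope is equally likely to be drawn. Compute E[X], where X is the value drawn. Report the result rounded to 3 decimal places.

E[X | Envelope I] = (3 + 7 + 11)/3 = 7
E[X | Envelope II] = (13 + 14 + 14 − 1 − 4)/5 = 36/5
E[X] = (1/8)·7 + (7/8)·36/5 = 287/40 ≈ 7.175

7.175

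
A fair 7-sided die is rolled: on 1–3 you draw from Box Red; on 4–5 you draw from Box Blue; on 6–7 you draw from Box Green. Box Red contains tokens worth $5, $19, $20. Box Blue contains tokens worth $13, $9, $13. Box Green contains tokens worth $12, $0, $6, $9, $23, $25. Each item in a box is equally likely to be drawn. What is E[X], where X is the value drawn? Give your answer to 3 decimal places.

$13.190

E[X | Box Red] = (5 + 19 + 20)/3 = 44/3
E[X | Box Blue] = (13 + 9 + 13)/3 = 35/3
E[X | Box Green] = (12 + 0 + 6 + 9 + 23 + 25)/6 = 25/2
E[X] = (3/7)·44/3 + (2/7)·35/3 + (2/7)·25/2 = 277/21 ≈ 13.190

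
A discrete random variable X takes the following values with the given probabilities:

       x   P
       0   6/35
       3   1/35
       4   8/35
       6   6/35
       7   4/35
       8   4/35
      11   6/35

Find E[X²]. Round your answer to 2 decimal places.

43.74

E[X²] = (6/35)·0 + (1/35)·9 + (8/35)·16 + (6/35)·36 + (4/35)·49 + (4/35)·64 + (6/35)·121
     = 1531/35 ≈ 43.74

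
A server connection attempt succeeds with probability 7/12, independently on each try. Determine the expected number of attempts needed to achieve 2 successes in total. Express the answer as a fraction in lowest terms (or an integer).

By linearity (sum of 2 independent geometric waits), E[trials] = 2/p = 2/(7/12) = 24/7.

24/7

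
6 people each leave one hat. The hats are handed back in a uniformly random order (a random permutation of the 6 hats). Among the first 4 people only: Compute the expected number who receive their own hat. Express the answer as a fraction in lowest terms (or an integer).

Let Xᵢ = 1 if person i gets their own hat. For each i, P(Xᵢ=1) = 1/6.
By linearity of expectation, E[X₁+…+X_4] = 4·(1/6) = 2/3.

2/3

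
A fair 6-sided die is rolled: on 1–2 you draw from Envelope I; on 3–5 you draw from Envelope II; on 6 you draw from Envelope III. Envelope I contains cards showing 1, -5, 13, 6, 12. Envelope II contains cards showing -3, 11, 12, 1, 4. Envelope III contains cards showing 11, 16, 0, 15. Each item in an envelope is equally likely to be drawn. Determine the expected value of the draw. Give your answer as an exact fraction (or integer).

E[X | Envelope I] = (1 − 5 + 13 + 6 + 12)/5 = 27/5
E[X | Envelope II] = (-3 + 11 + 12 + 1 + 4)/5 = 5
E[X | Envelope III] = (11 + 16 + 0 + 15)/4 = 21/2
E[X] = (1/3)·27/5 + (1/2)·5 + (1/6)·21/2 = 121/20

121/20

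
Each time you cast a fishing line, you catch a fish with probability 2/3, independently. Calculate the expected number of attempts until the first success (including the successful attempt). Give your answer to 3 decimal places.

1.500

For a geometric distribution, E[trials] = 1/p = 1/(2/3) = 3/2.
≈ 1.500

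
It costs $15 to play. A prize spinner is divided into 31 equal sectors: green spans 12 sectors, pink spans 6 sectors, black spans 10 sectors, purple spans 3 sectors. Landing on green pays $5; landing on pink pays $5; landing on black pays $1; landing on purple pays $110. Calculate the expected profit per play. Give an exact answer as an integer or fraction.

E[payout] = (12/31)·5 + (6/31)·5 + (10/31)·1 + (3/31)·110 = 430/31
Expected profit = 430/31 − 15 = -35/31

-35/31 dollars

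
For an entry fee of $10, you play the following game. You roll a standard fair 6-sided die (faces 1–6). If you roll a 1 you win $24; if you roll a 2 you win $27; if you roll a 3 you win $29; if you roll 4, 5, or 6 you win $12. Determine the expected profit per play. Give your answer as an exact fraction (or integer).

E[payout] = (1/2)·12 + (1/6)·24 + (1/6)·27 + (1/6)·29 = 58/3
Expected profit = 58/3 − 10 = 28/3

28/3 dollars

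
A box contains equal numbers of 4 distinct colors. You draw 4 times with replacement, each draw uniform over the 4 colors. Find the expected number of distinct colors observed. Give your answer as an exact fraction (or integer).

175/64

Let Xⱼ=1 if type j appears at least once. P(Xⱼ=1) = 1 − ((4−1)/4)^4 = 175/256.
E[#distinct] = 4·175/256 = 175/64.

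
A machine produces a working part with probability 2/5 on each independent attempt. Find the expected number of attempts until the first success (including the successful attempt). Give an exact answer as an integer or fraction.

5/2

For a geometric distribution, E[trials] = 1/p = 1/(2/5) = 5/2.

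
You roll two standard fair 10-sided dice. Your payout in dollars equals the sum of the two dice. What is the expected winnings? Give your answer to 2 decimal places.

$11.00

Distribution of the sum of the two dice: 2 w.p. 1/100, 3 w.p. 1/50, 4 w.p. 3/100, 5 w.p. 1/25, 6 w.p. 1/20, 7 w.p. 3/50, …
E[payout] = (1/100)·2 + (1/50)·3 + (3/100)·4 + (1/25)·5 + (1/20)·6 + (3/50)·7 + (7/100)·8 + (2/25)·9 + (9/100)·10 + (1/10)·11 + (9/100)·12 + (2/25)·13 + (7/100)·14 + (3/50)·15 + (1/20)·16 + (1/25)·17 + (3/100)·18 + (1/50)·19 + (1/100)·20 = 11
≈ $11.00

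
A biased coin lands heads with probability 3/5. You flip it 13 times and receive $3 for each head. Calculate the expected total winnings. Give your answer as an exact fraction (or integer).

117/5 dollars

E[#heads] = 13·3/5 = 39/5 (linearity over flips).
E[winnings] = 3·39/5 = 117/5.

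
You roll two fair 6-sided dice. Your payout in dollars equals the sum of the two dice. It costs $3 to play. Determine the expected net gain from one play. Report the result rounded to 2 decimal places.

$4.00

Distribution of the sum of the two dice: 2 w.p. 1/36, 3 w.p. 1/18, 4 w.p. 1/12, 5 w.p. 1/9, 6 w.p. 5/36, 7 w.p. 1/6, …
E[payout] = (1/36)·2 + (1/18)·3 + (1/12)·4 + (1/9)·5 + (5/36)·6 + (1/6)·7 + (5/36)·8 + (1/9)·9 + (1/12)·10 + (1/18)·11 + (1/36)·12 = 7
Expected profit = 7 − 3 = 4 ≈ $4.00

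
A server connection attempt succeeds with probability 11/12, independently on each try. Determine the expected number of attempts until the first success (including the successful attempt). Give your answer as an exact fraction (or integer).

12/11

For a geometric distribution, E[trials] = 1/p = 1/(11/12) = 12/11.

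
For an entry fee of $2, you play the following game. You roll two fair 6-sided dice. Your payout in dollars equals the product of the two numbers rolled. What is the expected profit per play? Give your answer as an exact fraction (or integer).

41/4 dollars

Distribution of the product of the two numbers rolled: 1 w.p. 1/36, 2 w.p. 1/18, 3 w.p. 1/18, 4 w.p. 1/12, 5 w.p. 1/18, 6 w.p. 1/9, …
E[payout] = (1/36)·1 + (1/18)·2 + (1/18)·3 + (1/12)·4 + (1/18)·5 + (1/9)·6 + (1/18)·8 + (1/36)·9 + (1/18)·10 + (1/9)·12 + (1/18)·15 + (1/36)·16 + (1/18)·18 + (1/18)·20 + (1/18)·24 + (1/36)·25 + (1/18)·30 + (1/36)·36 = 49/4
Expected profit = 49/4 − 2 = 41/4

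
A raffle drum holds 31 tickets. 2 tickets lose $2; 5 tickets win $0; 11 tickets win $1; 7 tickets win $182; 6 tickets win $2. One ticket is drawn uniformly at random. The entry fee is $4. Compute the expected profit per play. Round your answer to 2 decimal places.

E[payout] = (2/31)·(-2) + (5/31)·0 + (11/31)·1 + (7/31)·182 + (6/31)·2 = 1293/31
Expected profit = 1293/31 − 4 = 1169/31 ≈ $37.71

$37.71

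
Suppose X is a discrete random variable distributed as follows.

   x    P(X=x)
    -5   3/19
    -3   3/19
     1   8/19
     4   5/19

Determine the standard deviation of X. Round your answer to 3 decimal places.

E[X] = 4/19, E[X²] = 10
Var(X) = E[X²] − (E[X])² = 10 − 16/361 = 3594/361
SD(X) = √(3594/361) ≈ 3.155

3.155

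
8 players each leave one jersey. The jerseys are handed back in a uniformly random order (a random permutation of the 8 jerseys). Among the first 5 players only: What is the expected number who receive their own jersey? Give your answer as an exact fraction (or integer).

5/8

Let Xᵢ = 1 if person i gets their own jersey. For each i, P(Xᵢ=1) = 1/8.
By linearity of expectation, E[X₁+…+X_5] = 5·(1/8) = 5/8.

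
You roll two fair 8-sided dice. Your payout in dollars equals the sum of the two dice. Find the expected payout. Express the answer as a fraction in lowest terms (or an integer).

Distribution of the sum of the two dice: 2 w.p. 1/64, 3 w.p. 1/32, 4 w.p. 3/64, 5 w.p. 1/16, 6 w.p. 5/64, 7 w.p. 3/32, …
E[payout] = (1/64)·2 + (1/32)·3 + (3/64)·4 + (1/16)·5 + (5/64)·6 + (3/32)·7 + (7/64)·8 + (1/8)·9 + (7/64)·10 + (3/32)·11 + (5/64)·12 + (1/16)·13 + (3/64)·14 + (1/32)·15 + (1/64)·16 = 9

$9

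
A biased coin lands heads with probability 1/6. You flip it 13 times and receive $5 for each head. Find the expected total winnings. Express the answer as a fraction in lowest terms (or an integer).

65/6 dollars

E[#heads] = 13·1/6 = 13/6 (linearity over flips).
E[winnings] = 5·13/6 = 65/6.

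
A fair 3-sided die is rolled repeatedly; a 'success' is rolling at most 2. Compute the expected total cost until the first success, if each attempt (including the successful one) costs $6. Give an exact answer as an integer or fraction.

E[#attempts] = 1/p = 3/2; E[cost] = 6·3/2 = 9.

$9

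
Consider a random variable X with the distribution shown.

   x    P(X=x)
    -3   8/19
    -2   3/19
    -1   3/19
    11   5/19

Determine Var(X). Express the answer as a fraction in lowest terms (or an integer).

12664/361

E[X] = (8/19)·(-3) + (3/19)·(-2) + (3/19)·(-1) + (5/19)·11 = 22/19
E[X²] = (8/19)·9 + (3/19)·4 + (3/19)·1 + (5/19)·121 = 692/19
Var(X) = 692/19 − (22/19)² = 12664/361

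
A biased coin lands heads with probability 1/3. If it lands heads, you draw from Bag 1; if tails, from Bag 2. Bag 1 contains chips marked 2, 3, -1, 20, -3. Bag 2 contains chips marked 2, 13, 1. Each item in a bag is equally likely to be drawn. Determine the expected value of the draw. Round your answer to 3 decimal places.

E[X | Bag 1] = (2 + 3 − 1 + 20 − 3)/5 = 21/5
E[X | Bag 2] = (2 + 13 + 1)/3 = 16/3
E[X] = (1/3)·21/5 + (2/3)·16/3 = 223/45 ≈ 4.956

4.956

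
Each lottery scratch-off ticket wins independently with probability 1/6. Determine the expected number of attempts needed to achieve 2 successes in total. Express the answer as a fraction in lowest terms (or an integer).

By linearity (sum of 2 independent geometric waits), E[trials] = 2/p = 2/(1/6) = 12.

12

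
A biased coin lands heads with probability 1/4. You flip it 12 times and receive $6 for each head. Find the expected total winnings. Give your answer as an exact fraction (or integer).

E[#heads] = 12·1/4 = 3 (linearity over flips).
E[winnings] = 6·3 = 18.

$18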